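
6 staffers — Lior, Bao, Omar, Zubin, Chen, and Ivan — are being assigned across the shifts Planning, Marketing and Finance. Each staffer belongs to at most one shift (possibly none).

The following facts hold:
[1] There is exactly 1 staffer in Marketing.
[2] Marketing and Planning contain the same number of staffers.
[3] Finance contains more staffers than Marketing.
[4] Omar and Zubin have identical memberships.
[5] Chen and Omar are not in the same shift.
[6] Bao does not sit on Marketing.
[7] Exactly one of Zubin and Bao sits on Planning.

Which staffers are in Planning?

Planning = {Bao}

From (6): Bao ∉ Marketing.
Suppose Lior ∈ Planning: no assignment then satisfies all the clues, so Lior ∉ Planning.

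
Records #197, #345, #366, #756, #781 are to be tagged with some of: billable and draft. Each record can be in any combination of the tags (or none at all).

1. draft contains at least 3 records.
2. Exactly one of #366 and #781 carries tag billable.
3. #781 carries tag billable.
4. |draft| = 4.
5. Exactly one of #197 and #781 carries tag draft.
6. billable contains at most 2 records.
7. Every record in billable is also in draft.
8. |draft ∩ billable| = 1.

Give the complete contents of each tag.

billable = {#781}; draft = {#345, #366, #756, #781}

From (3): #781 ∈ billable.
(2) (exactly one): #366 ∉ billable.
(7) with #781 ∈ billable: #781 ∈ draft.
(5) (exactly one): #197 ∉ draft.
(7) contrapositive: #197 ∉ billable.
(4): only 4 candidates remain for draft, so all are in.
Suppose #345 ∈ billable: no assignment then satisfies all the clues, so #345 ∉ billable.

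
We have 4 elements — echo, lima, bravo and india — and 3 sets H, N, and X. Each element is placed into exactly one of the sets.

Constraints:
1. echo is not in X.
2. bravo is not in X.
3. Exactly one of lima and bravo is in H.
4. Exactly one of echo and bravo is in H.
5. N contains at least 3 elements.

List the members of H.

H = {bravo}

From (1): echo ∉ X.
From (2): bravo ∉ X.
Suppose echo ∈ H: no assignment then satisfies all the clues, so echo ∉ H.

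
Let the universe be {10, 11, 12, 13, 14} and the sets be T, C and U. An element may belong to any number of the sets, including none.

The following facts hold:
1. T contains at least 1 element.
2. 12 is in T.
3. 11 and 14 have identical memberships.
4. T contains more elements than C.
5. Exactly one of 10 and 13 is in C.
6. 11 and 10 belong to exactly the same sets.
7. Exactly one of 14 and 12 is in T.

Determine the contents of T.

T = {12, 13}

From (2): 12 ∈ T.
(7) (exactly one): 14 ∉ T.
(3): 11 matches 14: 11 ∉ T.
(6): 10 matches 11: 10 ∉ T.
Suppose 13 ∉ T: no assignment then satisfies all the clues, so 13 ∈ T.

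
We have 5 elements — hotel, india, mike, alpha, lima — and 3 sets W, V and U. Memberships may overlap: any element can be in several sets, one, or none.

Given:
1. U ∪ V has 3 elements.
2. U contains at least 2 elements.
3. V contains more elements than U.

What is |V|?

3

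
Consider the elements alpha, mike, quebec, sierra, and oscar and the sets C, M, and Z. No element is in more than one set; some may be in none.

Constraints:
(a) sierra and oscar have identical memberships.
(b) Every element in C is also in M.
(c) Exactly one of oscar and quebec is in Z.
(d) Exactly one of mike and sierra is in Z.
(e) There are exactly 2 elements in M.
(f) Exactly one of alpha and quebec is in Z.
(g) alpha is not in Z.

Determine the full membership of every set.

C = {}; M = {oscar, sierra}; Z = {mike, quebec}

From (g): alpha ∉ Z.
(f) (exactly one): quebec ∈ Z.
(c) (exactly one): oscar ∉ Z.
(a): sierra matches oscar: sierra ∉ Z.
(d) (exactly one): mike ∈ Z.
Suppose alpha ∈ C: no assignment then satisfies all the clues, so alpha ∉ C.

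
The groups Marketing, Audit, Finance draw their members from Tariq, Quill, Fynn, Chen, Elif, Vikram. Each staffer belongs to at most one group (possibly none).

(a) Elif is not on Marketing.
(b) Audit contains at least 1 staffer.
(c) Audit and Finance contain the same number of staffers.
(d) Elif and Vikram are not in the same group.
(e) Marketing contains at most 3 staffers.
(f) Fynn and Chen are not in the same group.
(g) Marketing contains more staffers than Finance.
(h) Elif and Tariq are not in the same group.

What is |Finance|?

1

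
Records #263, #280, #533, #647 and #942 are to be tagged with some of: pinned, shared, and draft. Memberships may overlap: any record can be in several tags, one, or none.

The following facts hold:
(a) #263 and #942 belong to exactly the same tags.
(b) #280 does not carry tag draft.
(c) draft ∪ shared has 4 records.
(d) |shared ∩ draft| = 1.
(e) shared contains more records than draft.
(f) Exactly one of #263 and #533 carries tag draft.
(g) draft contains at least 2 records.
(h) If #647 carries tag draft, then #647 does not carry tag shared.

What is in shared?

shared = {#263, #533, #942}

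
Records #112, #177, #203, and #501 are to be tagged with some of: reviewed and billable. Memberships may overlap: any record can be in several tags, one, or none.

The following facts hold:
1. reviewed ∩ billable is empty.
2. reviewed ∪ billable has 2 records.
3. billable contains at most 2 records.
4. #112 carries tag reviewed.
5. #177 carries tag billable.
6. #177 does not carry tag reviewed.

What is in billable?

billable = {#177}

From (4): #112 ∈ reviewed.
From (5): #177 ∈ billable.
From (6): #177 ∉ reviewed.
(1) (disjoint): #112 ∉ billable.
Suppose #203 ∈ billable: no assignment then satisfies all the clues, so #203 ∉ billable.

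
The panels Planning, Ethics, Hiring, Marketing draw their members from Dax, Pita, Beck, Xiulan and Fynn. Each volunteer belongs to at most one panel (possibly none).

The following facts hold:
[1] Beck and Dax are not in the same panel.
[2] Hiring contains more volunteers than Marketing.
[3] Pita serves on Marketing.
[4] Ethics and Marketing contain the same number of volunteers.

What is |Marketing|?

1

From (3): Pita ∈ Marketing.
Suppose Dax ∈ Marketing: no assignment then satisfies all the clues, so Dax ∉ Marketing.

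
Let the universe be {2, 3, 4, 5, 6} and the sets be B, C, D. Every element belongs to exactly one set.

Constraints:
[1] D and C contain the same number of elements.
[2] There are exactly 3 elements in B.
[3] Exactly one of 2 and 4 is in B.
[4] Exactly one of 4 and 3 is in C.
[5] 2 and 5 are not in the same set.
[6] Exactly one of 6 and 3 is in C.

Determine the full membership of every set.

B = {4, 5, 6}; C = {3}; D = {2}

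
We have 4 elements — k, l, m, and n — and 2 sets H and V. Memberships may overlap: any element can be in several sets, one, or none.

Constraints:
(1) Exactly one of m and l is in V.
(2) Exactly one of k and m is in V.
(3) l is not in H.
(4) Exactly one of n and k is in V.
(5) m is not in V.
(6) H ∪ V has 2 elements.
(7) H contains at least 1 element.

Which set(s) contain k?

k: H, V

From (3): l ∉ H.
From (5): m ∉ V.
(1) (exactly one): l ∈ V.
(2) (exactly one): k ∈ V.
(4) (exactly one): n ∉ V.
Suppose k ∉ H: no assignment then satisfies all the clues, so k ∈ H.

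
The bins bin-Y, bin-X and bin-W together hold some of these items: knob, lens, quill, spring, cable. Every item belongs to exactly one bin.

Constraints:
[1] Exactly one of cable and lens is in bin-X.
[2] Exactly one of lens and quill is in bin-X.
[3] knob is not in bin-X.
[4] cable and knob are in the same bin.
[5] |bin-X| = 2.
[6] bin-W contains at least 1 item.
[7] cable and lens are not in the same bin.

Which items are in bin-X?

bin-X = {lens, spring}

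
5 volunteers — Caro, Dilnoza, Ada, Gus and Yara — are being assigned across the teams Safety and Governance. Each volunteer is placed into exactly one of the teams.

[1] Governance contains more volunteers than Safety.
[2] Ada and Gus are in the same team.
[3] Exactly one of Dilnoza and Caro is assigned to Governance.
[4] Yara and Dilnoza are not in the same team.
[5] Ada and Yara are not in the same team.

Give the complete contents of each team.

Safety = {Caro, Yara}; Governance = {Ada, Dilnoza, Gus}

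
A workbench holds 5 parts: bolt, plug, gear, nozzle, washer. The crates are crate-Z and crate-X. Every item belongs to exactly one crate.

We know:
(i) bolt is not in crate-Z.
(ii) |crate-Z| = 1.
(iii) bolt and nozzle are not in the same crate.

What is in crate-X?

From (i): bolt ∉ crate-Z.
Only one crate left: bolt ∈ crate-X.
(iii): nozzle ∉ crate-X.
Only one crate left: nozzle ∈ crate-Z.
(ii): crate-Z already has 1, so the rest are out.
Only one crate left: plug ∈ crate-X.
Only one crate left: gear ∈ crate-X.
Only one crate left: washer ∈ crate-X.

crate-X = {bolt, gear, plug, washer}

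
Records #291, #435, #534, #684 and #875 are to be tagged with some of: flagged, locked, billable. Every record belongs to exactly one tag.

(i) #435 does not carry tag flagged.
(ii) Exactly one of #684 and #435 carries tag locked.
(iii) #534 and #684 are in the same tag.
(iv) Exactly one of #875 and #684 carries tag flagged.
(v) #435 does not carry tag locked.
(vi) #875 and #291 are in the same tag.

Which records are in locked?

locked = {#534, #684}

From (i): #435 ∉ flagged.
From (v): #435 ∉ locked.
(ii) (exactly one): #684 ∈ locked.
(iii): #534 matches #684: #534 ∉ flagged.
(iii): #534 matches #684: #534 ∈ locked.
(iv) (exactly one): #875 ∈ flagged.
(vi): #291 matches #875: #291 ∈ flagged.
Only one tag left: #435 ∈ billable.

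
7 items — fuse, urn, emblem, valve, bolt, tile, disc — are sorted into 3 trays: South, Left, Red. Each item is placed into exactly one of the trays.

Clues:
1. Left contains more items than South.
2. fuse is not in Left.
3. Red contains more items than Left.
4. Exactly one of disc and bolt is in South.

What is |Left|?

2

From (2): fuse ∉ Left.
Suppose fuse ∈ South: no assignment then satisfies all the clues, so fuse ∉ South.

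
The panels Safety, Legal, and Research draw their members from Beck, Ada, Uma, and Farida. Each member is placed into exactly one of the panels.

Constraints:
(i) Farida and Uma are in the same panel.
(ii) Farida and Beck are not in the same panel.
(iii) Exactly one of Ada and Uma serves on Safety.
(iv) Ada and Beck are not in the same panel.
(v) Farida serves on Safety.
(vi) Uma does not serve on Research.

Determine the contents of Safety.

From (v): Farida ∈ Safety.
From (vi): Uma ∉ Research.
(i): Uma matches Farida: Uma ∈ Safety.
(ii): Beck ∉ Safety.
(iii) (exactly one): Ada ∉ Safety.

Safety = {Farida, Uma}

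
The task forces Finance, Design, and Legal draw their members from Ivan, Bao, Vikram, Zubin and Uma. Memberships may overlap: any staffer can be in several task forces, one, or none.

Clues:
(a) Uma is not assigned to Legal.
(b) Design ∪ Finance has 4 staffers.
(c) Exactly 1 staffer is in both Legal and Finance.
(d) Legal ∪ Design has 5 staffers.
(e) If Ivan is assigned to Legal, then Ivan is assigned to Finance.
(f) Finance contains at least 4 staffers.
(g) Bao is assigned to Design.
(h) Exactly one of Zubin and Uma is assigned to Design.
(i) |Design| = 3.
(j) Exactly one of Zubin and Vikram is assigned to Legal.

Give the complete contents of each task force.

Finance = {Bao, Ivan, Uma, Vikram}; Design = {Bao, Uma, Vikram}; Legal = {Ivan, Zubin}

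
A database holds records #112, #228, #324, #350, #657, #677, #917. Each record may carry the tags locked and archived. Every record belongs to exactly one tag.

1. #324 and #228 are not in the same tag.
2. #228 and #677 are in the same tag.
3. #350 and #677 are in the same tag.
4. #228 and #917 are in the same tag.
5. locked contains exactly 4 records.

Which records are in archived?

archived = {#112, #324, #657}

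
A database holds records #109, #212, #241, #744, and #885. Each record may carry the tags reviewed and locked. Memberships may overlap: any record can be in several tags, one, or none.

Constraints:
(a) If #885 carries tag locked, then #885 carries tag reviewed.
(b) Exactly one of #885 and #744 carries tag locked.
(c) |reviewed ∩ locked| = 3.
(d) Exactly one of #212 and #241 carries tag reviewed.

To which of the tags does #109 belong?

#109: locked, reviewed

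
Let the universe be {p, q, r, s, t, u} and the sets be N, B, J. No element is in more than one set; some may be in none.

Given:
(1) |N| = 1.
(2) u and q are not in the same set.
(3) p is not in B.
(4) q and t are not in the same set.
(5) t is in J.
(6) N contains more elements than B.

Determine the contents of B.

B = {}

From (3): p ∉ B.
From (5): t ∈ J.
(4): q ∉ J.
Suppose q ∈ B: no assignment then satisfies all the clues, so q ∉ B.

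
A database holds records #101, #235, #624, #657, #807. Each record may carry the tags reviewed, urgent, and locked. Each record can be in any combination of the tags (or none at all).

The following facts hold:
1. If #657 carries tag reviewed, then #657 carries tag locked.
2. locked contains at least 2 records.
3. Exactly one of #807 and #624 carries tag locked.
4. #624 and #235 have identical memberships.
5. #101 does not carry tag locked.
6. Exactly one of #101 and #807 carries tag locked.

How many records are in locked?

2

From (5): #101 ∉ locked.
(6) (exactly one): #807 ∈ locked.
(3) (exactly one): #624 ∉ locked.
(4): #235 matches #624: #235 ∉ locked.
(2): only 2 candidates remain for locked, so all are in.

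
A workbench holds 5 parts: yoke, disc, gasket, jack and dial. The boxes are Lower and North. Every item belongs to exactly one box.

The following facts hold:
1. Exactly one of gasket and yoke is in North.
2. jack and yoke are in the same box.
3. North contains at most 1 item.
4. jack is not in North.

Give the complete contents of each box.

From (4): jack ∉ North.
(2): yoke matches jack: yoke ∉ North.
Only one box left: yoke ∈ Lower.
Only one box left: jack ∈ Lower.
(1) (exactly one): gasket ∈ North.
(3): North already has 1, so the rest are out.
Only one box left: disc ∈ Lower.
Only one box left: dial ∈ Lower.

Lower = {dial, disc, jack, yoke}; North = {gasket}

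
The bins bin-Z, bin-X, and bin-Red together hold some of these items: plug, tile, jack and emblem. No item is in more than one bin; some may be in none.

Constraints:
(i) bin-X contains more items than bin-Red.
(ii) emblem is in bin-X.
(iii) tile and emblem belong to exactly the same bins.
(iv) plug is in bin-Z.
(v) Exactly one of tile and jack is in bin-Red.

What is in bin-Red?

From (ii): emblem ∈ bin-X.
From (iv): plug ∈ bin-Z.
(iii): tile matches emblem: tile ∉ bin-Z.
(iii): tile matches emblem: tile ∈ bin-X.
(v) (exactly one): jack ∈ bin-Red.

bin-Red = {jack}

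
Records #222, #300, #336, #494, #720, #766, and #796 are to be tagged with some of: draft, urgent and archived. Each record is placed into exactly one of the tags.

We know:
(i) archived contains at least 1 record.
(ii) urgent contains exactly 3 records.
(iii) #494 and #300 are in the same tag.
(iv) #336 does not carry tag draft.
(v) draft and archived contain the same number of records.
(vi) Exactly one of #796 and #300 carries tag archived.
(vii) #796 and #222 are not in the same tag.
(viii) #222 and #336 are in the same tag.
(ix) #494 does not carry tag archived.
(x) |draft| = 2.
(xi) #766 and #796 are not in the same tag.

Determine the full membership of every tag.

draft = {#300, #494}; urgent = {#222, #336, #766}; archived = {#720, #796}

From (iv): #336 ∉ draft.
From (ix): #494 ∉ archived.
(iii): #300 matches #494: #300 ∉ archived.
(vi) (exactly one): #796 ∈ archived.
(vii): #222 ∉ archived.
(viii): #222 matches #336: #222 ∉ draft.
(viii): #336 matches #222: #336 ∉ archived.
(xi): #766 ∉ archived.
Only one tag left: #222 ∈ urgent.
Only one tag left: #336 ∈ urgent.
Suppose #300 ∉ draft: no assignment then satisfies all the clues, so #300 ∈ draft.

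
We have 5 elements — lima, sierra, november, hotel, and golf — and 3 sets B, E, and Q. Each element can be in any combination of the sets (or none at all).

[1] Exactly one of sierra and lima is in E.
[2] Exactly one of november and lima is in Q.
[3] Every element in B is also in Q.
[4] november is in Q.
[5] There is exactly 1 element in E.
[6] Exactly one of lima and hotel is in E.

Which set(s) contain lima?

From (4): november ∈ Q.
(2) (exactly one): lima ∉ Q.
(3) contrapositive: lima ∉ B.
Suppose lima ∉ E: no assignment then satisfies all the clues, so lima ∈ E.

lima: E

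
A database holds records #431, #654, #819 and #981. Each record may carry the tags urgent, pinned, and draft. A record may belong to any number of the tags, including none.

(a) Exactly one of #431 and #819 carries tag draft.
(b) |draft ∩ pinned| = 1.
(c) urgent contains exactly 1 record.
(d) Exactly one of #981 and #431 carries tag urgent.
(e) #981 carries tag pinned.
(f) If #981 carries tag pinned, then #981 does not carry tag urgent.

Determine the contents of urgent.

urgent = {#431}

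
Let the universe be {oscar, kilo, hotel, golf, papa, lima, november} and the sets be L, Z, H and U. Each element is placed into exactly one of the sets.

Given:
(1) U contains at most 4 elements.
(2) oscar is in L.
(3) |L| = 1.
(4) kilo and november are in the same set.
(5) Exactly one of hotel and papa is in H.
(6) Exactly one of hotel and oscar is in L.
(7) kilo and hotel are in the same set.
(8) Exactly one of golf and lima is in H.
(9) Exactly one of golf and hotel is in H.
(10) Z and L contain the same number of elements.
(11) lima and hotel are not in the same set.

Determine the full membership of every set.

L = {oscar}; Z = {lima}; H = {golf, papa}; U = {hotel, kilo, november}

From (2): oscar ∈ L.
(3): L already has 1, so the rest are out.
Suppose kilo ∈ Z: no assignment then satisfies all the clues, so kilo ∉ Z.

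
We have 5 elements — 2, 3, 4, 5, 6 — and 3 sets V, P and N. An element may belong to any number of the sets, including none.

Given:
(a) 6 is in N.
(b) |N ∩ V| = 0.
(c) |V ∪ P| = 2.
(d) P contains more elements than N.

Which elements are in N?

N = {6}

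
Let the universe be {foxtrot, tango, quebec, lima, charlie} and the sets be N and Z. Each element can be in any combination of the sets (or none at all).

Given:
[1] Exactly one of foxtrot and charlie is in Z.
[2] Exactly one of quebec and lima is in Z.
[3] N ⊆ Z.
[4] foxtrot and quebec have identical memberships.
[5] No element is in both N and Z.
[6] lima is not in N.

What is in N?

N = {}

From (6): lima ∉ N.
Suppose foxtrot ∈ N: no assignment then satisfies all the clues, so foxtrot ∉ N.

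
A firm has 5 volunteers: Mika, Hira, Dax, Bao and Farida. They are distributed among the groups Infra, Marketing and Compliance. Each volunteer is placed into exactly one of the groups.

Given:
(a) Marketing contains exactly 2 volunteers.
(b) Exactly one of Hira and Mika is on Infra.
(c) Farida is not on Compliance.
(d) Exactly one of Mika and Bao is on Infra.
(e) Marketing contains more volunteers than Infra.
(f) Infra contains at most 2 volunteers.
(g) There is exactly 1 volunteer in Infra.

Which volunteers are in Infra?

Infra = {Mika}

From (c): Farida ∉ Compliance.
Suppose Mika ∉ Infra: no assignment then satisfies all the clues, so Mika ∈ Infra.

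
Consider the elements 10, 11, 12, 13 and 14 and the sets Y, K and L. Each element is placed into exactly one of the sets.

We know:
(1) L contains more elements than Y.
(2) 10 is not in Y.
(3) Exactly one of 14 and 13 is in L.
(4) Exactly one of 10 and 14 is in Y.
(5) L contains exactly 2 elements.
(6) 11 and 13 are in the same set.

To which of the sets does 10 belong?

10: K

From (2): 10 ∉ Y.
(4) (exactly one): 14 ∈ Y.
(3) (exactly one): 13 ∈ L.
(6): 11 matches 13: 11 ∉ Y.
(6): 11 matches 13: 11 ∉ K.
(6): 11 matches 13: 11 ∈ L.
(5): L already has 2, so the rest are out.
Only one set left: 10 ∈ K.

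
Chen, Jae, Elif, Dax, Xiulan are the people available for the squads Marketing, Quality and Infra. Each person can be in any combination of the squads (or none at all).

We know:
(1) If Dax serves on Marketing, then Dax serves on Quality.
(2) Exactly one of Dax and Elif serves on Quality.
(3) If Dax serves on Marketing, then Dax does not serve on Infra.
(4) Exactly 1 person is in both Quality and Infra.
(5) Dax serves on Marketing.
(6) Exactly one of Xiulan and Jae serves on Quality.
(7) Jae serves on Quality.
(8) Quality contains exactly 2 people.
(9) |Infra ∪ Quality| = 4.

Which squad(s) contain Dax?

Dax: Marketing, Quality

From (5): Dax ∈ Marketing.
From (7): Jae ∈ Quality.
(1): Dax ∈ Quality.
(2) (exactly one): Elif ∉ Quality.
(3): Dax ∉ Infra.
(6) (exactly one): Xiulan ∉ Quality.
(8): Quality already has 2, so the rest are out.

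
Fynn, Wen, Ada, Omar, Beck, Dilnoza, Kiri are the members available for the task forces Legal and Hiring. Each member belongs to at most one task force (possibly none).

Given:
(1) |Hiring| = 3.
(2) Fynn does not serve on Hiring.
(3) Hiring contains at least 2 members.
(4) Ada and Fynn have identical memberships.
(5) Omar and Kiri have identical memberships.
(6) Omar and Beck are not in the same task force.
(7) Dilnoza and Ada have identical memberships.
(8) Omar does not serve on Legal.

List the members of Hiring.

Hiring = {Kiri, Omar, Wen}

From (2): Fynn ∉ Hiring.
From (8): Omar ∉ Legal.
(4): Ada matches Fynn: Ada ∉ Hiring.
(5): Kiri matches Omar: Kiri ∉ Legal.
(7): Dilnoza matches Ada: Dilnoza ∉ Hiring.
Suppose Wen ∉ Hiring: no assignment then satisfies all the clues, so Wen ∈ Hiring.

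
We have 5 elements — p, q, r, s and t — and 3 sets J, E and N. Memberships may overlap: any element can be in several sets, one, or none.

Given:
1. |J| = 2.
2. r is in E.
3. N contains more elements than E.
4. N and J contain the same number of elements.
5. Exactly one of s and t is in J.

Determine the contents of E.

E = {r}

From (2): r ∈ E.
Suppose p ∈ E: no assignment then satisfies all the clues, so p ∉ E.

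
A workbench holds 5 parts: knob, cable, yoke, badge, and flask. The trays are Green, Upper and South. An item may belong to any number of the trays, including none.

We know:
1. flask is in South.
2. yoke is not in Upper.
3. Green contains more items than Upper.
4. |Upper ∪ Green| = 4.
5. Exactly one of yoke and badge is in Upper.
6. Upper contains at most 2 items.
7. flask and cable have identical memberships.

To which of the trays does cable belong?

cable: Green, South

From (1): flask ∈ South.
From (2): yoke ∉ Upper.
(5) (exactly one): badge ∈ Upper.
(7): cable matches flask: cable ∈ South.
Suppose cable ∉ Green: no assignment then satisfies all the clues, so cable ∈ Green.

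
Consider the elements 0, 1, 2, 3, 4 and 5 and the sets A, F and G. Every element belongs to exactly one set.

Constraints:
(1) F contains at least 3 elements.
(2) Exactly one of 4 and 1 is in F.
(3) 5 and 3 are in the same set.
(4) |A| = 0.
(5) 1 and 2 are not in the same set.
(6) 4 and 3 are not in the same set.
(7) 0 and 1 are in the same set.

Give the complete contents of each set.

A = {}; F = {0, 1, 3, 5}; G = {2, 4}

(4): A already has 0, so the rest are out.
Suppose 0 ∉ F: no assignment then satisfies all the clues, so 0 ∈ F.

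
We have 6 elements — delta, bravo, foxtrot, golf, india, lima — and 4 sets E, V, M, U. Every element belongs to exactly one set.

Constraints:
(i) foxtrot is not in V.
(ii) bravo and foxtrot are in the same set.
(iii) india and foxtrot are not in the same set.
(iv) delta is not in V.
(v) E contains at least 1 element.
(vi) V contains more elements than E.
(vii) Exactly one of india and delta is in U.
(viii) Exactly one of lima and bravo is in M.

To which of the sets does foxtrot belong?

foxtrot: M

From (i): foxtrot ∉ V.
From (iv): delta ∉ V.
(ii): bravo matches foxtrot: bravo ∉ V.
Suppose foxtrot ∈ E: no assignment then satisfies all the clues, so foxtrot ∉ E.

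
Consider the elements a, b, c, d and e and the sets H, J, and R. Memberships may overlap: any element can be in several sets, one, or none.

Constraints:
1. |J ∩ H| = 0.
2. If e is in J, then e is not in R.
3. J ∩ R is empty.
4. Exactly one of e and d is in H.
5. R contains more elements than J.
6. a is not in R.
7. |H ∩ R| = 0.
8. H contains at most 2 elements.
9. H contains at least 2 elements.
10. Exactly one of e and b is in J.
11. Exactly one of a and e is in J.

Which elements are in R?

R = {b, c}

From (6): a ∉ R.
Suppose b ∉ R: no assignment then satisfies all the clues, so b ∈ R.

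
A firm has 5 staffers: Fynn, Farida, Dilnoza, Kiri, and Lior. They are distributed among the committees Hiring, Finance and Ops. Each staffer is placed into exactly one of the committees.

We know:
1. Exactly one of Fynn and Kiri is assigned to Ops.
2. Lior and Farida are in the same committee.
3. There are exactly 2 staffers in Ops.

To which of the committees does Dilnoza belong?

Dilnoza: Ops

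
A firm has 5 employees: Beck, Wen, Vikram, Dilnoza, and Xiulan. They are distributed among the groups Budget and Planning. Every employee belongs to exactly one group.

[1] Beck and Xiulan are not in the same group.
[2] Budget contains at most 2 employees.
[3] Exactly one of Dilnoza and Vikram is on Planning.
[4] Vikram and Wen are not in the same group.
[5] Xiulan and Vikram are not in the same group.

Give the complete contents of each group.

Budget = {Beck, Vikram}; Planning = {Dilnoza, Wen, Xiulan}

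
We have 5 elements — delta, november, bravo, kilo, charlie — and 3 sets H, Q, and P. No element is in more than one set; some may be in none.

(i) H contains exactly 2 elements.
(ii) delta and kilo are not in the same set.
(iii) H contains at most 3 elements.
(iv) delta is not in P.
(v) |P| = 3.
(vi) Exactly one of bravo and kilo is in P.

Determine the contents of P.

From (iv): delta ∉ P.
Suppose november ∉ P: no assignment then satisfies all the clues, so november ∈ P.

P = {charlie, kilo, november}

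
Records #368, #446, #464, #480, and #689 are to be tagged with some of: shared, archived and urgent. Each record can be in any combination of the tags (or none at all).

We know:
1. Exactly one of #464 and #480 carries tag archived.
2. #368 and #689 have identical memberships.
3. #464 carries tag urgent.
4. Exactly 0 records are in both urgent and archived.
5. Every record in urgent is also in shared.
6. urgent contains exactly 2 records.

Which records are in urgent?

urgent = {#446, #464}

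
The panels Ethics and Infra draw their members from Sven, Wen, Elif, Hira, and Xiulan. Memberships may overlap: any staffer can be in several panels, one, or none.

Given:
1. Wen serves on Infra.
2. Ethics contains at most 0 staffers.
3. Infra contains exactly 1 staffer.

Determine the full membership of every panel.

From (1): Wen ∈ Infra.
(2): Ethics already has 0, so the rest are out.
(3): Infra already has 1, so the rest are out.

Ethics = {}; Infra = {Wen}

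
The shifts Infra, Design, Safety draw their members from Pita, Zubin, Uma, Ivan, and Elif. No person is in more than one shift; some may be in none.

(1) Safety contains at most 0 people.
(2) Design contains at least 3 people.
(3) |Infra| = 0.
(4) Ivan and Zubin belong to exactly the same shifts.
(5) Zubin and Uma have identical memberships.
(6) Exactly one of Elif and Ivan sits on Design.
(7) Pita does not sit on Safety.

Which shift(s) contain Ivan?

From (7): Pita ∉ Safety.
(1): Safety already has 0, so the rest are out.
(3): Infra already has 0, so the rest are out.
Suppose Ivan ∉ Design: no assignment then satisfies all the clues, so Ivan ∈ Design.

Ivan: Design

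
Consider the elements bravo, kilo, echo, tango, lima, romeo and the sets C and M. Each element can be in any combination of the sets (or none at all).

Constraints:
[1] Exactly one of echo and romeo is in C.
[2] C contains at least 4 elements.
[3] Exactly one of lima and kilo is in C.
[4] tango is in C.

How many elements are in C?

4

From (4): tango ∈ C.
Suppose bravo ∉ C: no assignment then satisfies all the clues, so bravo ∈ C.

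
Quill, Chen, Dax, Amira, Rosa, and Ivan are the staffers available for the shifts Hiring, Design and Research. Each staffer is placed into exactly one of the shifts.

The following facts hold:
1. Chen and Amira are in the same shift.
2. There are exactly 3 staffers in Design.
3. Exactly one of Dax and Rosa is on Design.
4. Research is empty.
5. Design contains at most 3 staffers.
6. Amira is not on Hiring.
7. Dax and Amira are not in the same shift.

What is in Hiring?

Hiring = {Dax, Ivan, Quill}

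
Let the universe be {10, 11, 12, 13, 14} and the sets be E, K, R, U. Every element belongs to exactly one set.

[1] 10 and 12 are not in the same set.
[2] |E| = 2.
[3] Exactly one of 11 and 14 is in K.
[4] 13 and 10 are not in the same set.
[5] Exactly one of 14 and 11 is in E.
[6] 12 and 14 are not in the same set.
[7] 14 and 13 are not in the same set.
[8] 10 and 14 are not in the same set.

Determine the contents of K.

K = {14}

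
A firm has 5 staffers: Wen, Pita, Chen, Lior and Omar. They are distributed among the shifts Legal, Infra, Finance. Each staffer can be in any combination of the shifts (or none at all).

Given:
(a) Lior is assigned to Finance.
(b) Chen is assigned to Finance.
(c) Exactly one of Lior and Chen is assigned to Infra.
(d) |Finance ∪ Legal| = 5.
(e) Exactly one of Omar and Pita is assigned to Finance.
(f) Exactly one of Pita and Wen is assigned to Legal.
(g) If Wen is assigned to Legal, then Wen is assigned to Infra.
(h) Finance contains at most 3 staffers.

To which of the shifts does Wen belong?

Wen: Infra, Legal

From (a): Lior ∈ Finance.
From (b): Chen ∈ Finance.
Suppose Wen ∉ Legal: no assignment then satisfies all the clues, so Wen ∈ Legal.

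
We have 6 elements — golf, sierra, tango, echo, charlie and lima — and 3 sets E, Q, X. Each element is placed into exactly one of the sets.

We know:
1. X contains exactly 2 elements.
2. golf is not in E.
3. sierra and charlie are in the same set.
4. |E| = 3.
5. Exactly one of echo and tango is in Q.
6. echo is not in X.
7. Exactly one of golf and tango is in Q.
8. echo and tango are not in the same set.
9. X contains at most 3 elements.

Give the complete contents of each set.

E = {charlie, echo, sierra}; Q = {tango}; X = {golf, lima}

From (2): golf ∉ E.
From (6): echo ∉ X.
Suppose golf ∈ Q: no assignment then satisfies all the clues, so golf ∉ Q.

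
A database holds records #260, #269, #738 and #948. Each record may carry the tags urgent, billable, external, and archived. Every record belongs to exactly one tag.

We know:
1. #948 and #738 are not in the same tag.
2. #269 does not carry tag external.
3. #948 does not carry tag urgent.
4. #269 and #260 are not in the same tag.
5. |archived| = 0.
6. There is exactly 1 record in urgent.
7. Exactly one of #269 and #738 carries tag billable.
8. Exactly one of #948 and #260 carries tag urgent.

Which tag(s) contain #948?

From (2): #269 ∉ external.
From (3): #948 ∉ urgent.
(5): archived already has 0, so the rest are out.
(8) (exactly one): #260 ∈ urgent.
(4): #269 ∉ urgent.
(6): urgent already has 1, so the rest are out.
Only one tag left: #269 ∈ billable.
(7) (exactly one): #738 ∉ billable.
Only one tag left: #738 ∈ external.
(1): #948 ∉ external.
Only one tag left: #948 ∈ billable.

#948: billable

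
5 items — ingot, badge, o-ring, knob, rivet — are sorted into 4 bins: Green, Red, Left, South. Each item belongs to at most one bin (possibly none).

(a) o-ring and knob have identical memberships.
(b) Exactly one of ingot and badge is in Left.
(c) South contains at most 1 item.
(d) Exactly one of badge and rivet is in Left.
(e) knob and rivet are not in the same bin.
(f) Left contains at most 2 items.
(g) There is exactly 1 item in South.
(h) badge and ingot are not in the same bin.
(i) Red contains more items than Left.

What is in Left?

Left = {badge}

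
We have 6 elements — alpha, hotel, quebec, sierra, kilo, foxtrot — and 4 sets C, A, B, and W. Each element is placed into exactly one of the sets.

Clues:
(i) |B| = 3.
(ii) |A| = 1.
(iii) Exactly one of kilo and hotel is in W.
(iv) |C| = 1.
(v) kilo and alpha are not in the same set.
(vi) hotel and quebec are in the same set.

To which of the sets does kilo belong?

kilo: W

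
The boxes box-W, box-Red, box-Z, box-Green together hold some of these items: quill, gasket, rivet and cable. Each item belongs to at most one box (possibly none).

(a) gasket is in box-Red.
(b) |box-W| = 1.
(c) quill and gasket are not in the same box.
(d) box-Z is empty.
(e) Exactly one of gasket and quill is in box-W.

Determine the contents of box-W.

box-W = {quill}

From (a): gasket ∈ box-Red.
(c): quill ∉ box-Red.
(d): box-Z already has 0, so the rest are out.
(e) (exactly one): quill ∈ box-W.
(b): box-W already has 1, so the rest are out.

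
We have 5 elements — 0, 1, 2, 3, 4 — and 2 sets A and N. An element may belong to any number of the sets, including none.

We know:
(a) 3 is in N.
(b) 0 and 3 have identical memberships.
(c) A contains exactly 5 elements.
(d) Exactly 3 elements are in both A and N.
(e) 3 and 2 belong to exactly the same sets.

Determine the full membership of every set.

A = {0, 1, 2, 3, 4}; N = {0, 2, 3}

From (a): 3 ∈ N.
(b): 0 matches 3: 0 ∈ N.
(c): only 5 candidates remain for A, so all are in.
(e): 2 matches 3: 2 ∈ N.
Suppose 1 ∈ N: no assignment then satisfies all the clues, so 1 ∉ N.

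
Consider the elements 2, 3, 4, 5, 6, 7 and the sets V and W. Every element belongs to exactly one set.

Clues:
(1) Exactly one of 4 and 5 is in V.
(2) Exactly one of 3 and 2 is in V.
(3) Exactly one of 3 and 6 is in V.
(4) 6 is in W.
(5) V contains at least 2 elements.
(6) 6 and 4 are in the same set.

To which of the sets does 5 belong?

5: V

From (4): 6 ∈ W.
(3) (exactly one): 3 ∈ V.
(6): 4 matches 6: 4 ∉ V.
(6): 4 matches 6: 4 ∈ W.
(1) (exactly one): 5 ∈ V.
(2) (exactly one): 2 ∉ V.
Only one set left: 2 ∈ W.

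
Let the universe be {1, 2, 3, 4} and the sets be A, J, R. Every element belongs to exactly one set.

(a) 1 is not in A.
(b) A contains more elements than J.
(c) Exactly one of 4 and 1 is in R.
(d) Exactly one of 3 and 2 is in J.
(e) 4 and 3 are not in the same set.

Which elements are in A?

A = {2, 4}

From (a): 1 ∉ A.
Suppose 2 ∉ A: no assignment then satisfies all the clues, so 2 ∈ A.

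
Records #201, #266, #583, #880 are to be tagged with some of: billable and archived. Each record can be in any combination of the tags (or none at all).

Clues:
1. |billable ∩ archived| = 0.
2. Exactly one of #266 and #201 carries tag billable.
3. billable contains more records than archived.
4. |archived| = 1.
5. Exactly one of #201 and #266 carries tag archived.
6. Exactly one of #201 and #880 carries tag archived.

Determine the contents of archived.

archived = {#201}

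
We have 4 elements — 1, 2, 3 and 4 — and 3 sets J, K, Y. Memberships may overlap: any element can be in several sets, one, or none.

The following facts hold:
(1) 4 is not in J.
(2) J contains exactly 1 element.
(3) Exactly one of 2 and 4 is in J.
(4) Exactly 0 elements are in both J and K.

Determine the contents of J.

J = {2}

From (1): 4 ∉ J.
(3) (exactly one): 2 ∈ J.
(2): J already has 1, so the rest are out.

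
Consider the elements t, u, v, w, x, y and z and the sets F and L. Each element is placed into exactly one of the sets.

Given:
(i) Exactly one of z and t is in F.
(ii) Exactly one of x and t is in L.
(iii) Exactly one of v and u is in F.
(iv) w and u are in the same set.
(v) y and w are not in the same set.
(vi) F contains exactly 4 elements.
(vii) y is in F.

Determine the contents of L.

From (vii): y ∈ F.
(v): w ∉ F.
Only one set left: w ∈ L.
(iv): u matches w: u ∉ F.
(iv): u matches w: u ∈ L.
(iii) (exactly one): v ∈ F.
Suppose t ∉ L: no assignment then satisfies all the clues, so t ∈ L.

L = {t, u, w}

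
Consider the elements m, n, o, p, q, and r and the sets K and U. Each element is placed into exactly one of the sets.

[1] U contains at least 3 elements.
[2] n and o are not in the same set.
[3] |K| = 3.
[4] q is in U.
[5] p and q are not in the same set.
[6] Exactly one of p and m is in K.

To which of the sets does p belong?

p: K

From (4): q ∈ U.
(5): p ∉ U.
Only one set left: p ∈ K.
(6) (exactly one): m ∉ K.
Only one set left: m ∈ U.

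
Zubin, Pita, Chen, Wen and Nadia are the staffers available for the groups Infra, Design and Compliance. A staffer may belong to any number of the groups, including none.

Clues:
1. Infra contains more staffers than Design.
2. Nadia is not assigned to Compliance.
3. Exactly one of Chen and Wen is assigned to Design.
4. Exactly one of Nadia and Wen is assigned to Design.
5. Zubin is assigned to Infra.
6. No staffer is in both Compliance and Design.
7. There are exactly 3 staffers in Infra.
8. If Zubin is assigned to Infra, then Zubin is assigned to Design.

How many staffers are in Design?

2

From (2): Nadia ∉ Compliance.
From (5): Zubin ∈ Infra.
(8): Zubin ∈ Design.
(6) (disjoint): Zubin ∉ Compliance.
Suppose Pita ∈ Design: no assignment then satisfies all the clues, so Pita ∉ Design.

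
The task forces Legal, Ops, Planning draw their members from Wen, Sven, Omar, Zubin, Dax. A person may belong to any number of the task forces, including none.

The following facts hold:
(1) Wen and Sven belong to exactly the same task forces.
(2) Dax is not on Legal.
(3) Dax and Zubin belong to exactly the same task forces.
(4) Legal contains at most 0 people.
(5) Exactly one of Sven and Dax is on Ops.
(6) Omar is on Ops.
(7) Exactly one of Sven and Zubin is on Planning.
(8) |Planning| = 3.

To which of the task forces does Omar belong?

Omar: Ops, Planning

From (2): Dax ∉ Legal.
From (6): Omar ∈ Ops.
(3): Zubin matches Dax: Zubin ∉ Legal.
(4): Legal already has 0, so the rest are out.
Suppose Omar ∉ Planning: no assignment then satisfies all the clues, so Omar ∈ Planning.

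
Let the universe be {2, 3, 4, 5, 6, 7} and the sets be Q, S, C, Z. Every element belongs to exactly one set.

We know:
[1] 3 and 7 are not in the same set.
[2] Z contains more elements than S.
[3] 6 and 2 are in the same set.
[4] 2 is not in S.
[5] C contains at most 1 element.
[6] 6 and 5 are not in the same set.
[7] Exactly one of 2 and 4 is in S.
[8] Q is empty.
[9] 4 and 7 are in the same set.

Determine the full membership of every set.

Q = {}; S = {4, 7}; C = {5}; Z = {2, 3, 6}

From (4): 2 ∉ S.
(3): 6 matches 2: 6 ∉ S.
(7) (exactly one): 4 ∈ S.
(8): Q already has 0, so the rest are out.
(9): 7 matches 4: 7 ∈ S.
(1): 3 ∉ S.
Suppose 2 ∈ C: no assignment then satisfies all the clues, so 2 ∉ C.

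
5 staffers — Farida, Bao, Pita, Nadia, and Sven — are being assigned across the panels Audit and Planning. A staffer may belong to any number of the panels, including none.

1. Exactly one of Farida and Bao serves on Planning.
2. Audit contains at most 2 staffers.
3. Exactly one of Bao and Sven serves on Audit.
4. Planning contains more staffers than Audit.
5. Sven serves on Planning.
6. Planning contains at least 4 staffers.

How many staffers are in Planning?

4

From (5): Sven ∈ Planning.
Suppose Pita ∉ Planning: no assignment then satisfies all the clues, so Pita ∈ Planning.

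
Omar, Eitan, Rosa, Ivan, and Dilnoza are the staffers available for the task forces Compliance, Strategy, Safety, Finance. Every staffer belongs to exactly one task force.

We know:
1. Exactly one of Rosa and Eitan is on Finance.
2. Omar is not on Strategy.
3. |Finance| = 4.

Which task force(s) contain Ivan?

Ivan: Finance

From (2): Omar ∉ Strategy.
Suppose Ivan ∈ Compliance: no assignment then satisfies all the clues, so Ivan ∉ Compliance.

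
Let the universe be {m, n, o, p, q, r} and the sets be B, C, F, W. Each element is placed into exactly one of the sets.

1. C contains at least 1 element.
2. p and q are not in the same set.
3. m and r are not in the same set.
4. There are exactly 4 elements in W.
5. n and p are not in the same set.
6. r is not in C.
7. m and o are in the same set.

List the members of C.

C = {p}

From (6): r ∉ C.
Suppose m ∈ C: no assignment then satisfies all the clues, so m ∉ C.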